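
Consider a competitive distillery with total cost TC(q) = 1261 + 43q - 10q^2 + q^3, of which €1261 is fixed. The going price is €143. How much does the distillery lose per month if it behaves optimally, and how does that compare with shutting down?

AVC = 43 - 10q + q^2; min AVC = €18 at q = 5. Since P = €143 ≥ min AVC, the firm produces.
MC = 43 - 20q + 3q^2. Setting P = MC and taking the root on the rising branch gives q* = 10.
TR = 143·10 = 1430. TC = 1261 + 430 = 1691. Profit = 1430 − 1691 = -€261.
By producing, the firm covers all variable cost plus €1000 of fixed cost; shutting down would lose the full €1261.

Profit = -€261 at q = 10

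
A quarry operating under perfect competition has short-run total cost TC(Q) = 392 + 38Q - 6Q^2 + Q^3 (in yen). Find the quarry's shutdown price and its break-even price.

Shutdown price = ¥29; break-even price = ¥101

Shutdown price = min AVC. AVC = 38 - 6Q + Q^2, with vertex at Q = 3 and minimum ¥29.
ATC = 392/Q + 38 - 6Q + Q^2. Setting dATC/dQ = −392/Q^2 − 6 + 2Q = 0 gives Q = 7 (since 2·7^3 − 6·7^2 = 392).
min ATC = 392/7 + 38 − 6·7 + 7^2 = ¥101. That is the break-even price.
Between these two prices the firm operates at a loss; above ¥101 it earns a profit.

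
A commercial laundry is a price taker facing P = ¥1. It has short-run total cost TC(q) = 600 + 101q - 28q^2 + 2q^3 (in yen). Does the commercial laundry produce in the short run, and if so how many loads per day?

From TC, MC = TC'(q) = 101 - 56q + 6q^2 and AVC = VC/q = 101 - 28q + 2q^2.
AVC is minimized where dAVC/dq = -28 + 4q = 0, at q = 7; min AVC = 101 - 28·7 + 2·7^2 = ¥3.
P = ¥1 lies below min AVC = ¥3; no output level covers variable cost.
Best response: produce nothing and absorb the ¥600 fixed cost.

Shut down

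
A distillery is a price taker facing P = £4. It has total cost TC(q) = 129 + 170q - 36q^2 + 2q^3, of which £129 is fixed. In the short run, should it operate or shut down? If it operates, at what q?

Variable cost is VC = 170q - 36q^2 + 2q^3, so AVC = VC/q = 170 - 36q + 2q^2 and MC = dTC/dq = 170 - 72q + 6q^2.
AVC is minimized where dAVC/dq = -36 + 4q = 0, at q = 9; min AVC = 170 - 36·9 + 2·9^2 = £8.
With P < min AVC (£4 < £8), every unit sold adds to the loss.
Best response: produce nothing and absorb the £129 fixed cost.

Shut down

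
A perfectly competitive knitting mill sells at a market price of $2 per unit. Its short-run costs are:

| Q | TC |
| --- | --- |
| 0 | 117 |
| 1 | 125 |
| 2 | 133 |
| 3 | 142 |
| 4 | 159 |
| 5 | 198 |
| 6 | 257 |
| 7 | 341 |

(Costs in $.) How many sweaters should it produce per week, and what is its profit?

Q = 0 (shut down); profit = -$117

Profit at each row (π = 2Q − TC): Q=0: -117; Q=1: -123; Q=2: -129; Q=3: -136; Q=4: -151; Q=5: -188; Q=6: -245; Q=7: -327.
Profit is highest at Q = 0. Equivalently, the lowest AVC in the table is 8/1 ≈ $8 at Q = 1, and P = $2 falls below it — price never covers variable cost, so the firm shuts down and loses only its fixed cost.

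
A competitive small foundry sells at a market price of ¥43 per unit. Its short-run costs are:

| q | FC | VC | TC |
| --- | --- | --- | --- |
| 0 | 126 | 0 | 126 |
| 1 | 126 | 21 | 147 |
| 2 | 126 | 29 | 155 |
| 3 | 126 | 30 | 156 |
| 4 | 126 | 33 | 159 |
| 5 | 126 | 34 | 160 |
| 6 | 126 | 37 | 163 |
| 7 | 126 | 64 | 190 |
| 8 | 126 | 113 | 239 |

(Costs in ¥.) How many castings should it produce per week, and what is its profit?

Tabulate TR − TC: q=0: -126; q=1: -104; q=2: -69; q=3: -27; q=4: 13; q=5: 55; q=6: 95; q=7: 111; q=8: 105.
Profit is maximized at q = 7. AVC there is 64/7 = ¥9.14 ≤ P, so producing beats shutting down (which would give -¥126).

q = 7; profit = ¥111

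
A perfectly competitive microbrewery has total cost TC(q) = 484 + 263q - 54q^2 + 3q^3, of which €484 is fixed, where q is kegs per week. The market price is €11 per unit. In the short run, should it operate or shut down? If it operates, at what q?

Shut down

From TC, MC = TC'(q) = 263 - 108q + 9q^2 and AVC = VC/q = 263 - 54q + 3q^2.
AVC is minimized where dAVC/dq = -54 + 6q = 0, at q = 9; min AVC = 263 - 54·9 + 3·9^2 = €20.
With P < min AVC (€11 < €20), every unit sold adds to the loss.
The firm minimizes its loss by shutting down and losing only its fixed cost of €484.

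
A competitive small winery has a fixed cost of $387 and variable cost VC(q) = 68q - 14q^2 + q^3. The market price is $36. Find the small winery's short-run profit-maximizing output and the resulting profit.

Profit = -$259 at q = 8

AVC = 68 - 14q + q^2; min AVC = $19 at q = 7. Since P = $36 ≥ min AVC, the firm produces.
MC = 68 - 28q + 3q^2. Setting P = MC and taking the root on the rising branch gives q* = 8.
TR = 36·8 = 288. TC = 387 + 160 = 547. Profit = 288 − 547 = -$259.
By producing, the firm covers all variable cost plus $128 of fixed cost; shutting down would lose the full $387.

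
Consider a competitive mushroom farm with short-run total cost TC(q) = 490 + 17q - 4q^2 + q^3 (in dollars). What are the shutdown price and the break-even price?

Shutdown price = $13; break-even price = $108

Shutdown price = min AVC. AVC = 17 - 4q + q^2, with vertex at q = 2 and minimum $13.
ATC = 490/q + 17 - 4q + q^2. Setting dATC/dq = −490/q^2 − 4 + 2q = 0 gives q = 7 (since 2·7^3 − 4·7^2 = 490).
min ATC = 490/7 + 17 − 4·7 + 7^2 = $108. That is the break-even price.
Between these two prices the firm operates at a loss; above $108 it earns a profit.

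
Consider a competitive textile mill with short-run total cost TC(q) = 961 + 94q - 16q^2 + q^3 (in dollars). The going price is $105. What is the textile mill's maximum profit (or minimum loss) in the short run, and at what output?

Profit = -$235 at q = 11

AVC = 94 - 16q + q^2 has its minimum $30 at q = 8; price $105 clears that bar, so the firm operates.
MC = 94 - 32q + 3q^2. Setting P = MC and taking the root on the rising branch gives q* = 11.
TR = 105·11 = 1155. TC = 961 + 429 = 1390. Profit = 1155 − 1390 = -$235.
Shutting down would mean losing the fixed cost of $961, so operating at a loss of $235 is better by $726.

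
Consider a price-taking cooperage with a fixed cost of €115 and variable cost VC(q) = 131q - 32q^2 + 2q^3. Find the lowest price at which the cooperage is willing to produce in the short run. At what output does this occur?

The firm shuts down when price falls below the minimum of average variable cost. AVC = VC/q = 131 - 32q + 2q^2.
dAVC/dq = -32 + 4q = 0 gives q = 8. min AVC = 131 - 32·8 + 2·8^2 = 3.
So the shutdown price is €3.

€3 per unit, at q = 8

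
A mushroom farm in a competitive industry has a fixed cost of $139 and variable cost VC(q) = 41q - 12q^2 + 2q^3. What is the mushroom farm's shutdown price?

$23 per unit

Short-run supply begins at min AVC. From VC = 41q - 12q^2 + 2q^3, AVC = 41 - 12q + 2q^2.
dAVC/dq = -12 + 4q = 0 gives q = 3. min AVC = 41 - 12·3 + 2·3^2 = 23.
For P < $23 the firm produces nothing.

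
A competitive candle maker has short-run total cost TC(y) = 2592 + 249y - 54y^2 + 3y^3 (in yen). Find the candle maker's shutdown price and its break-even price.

Shutdown price = ¥6; break-even price = ¥249

AVC = 249 - 54y + 3y^2; minimized at y = 9, giving min AVC = ¥6. That is the shutdown price.
ATC = 2592/y + 249 - 54y + 3y^2. Setting dATC/dy = −2592/y^2 − 54 + 6y = 0 gives y = 12 (since 6·12^3 − 54·12^2 = 2592).
min ATC = 2592/12 + 249 − 54·12 + 3·12^2 = ¥249. That is the break-even price.
Between these two prices the firm operates at a loss; above ¥249 it earns a profit.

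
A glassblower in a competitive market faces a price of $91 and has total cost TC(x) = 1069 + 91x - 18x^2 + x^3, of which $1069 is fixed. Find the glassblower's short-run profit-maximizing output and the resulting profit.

AVC = 91 - 18x + x^2; min AVC = $10 at x = 9. Since P = $91 ≥ min AVC, the firm produces.
With MC = 91 - 36x + 3x^2, P = MC on the upward-sloping part at x* = 12.
TR = 91·12 = 1092. TC = 1069 + 228 = 1297. Profit = 1092 − 1297 = -$205.
Shutting down would mean losing the fixed cost of $1069, so operating at a loss of $205 is better by $864.

Profit = -$205 at x = 12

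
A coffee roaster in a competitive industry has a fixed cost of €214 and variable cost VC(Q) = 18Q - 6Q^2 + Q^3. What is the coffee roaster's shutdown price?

€9 per unit

The firm shuts down when price falls below the minimum of average variable cost. AVC = VC/Q = 18 - 6Q + Q^2.
At the minimum of AVC, MC = AVC. MC = 18 - 12Q + 3Q^2; setting MC = AVC gives 2Q^2 - 6Q = 0, so Q = 3. min AVC = 9.
So the shutdown price is €9.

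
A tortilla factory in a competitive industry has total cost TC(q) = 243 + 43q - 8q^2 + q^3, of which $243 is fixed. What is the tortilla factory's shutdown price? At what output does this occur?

$27 per unit, at q = 4

The shutdown price is the minimum of AVC. VC = 43q - 8q^2 + q^3, so AVC = 43 - 8q + q^2.
dAVC/dq = -8 + 2q = 0 gives q = 4. min AVC = 43 - 8·4 + 4^2 = 27.
The firm shuts down for any P below $27.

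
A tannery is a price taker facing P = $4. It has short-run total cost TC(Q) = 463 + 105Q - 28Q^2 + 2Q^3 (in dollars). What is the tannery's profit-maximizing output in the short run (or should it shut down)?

From TC, MC = TC'(Q) = 105 - 56Q + 6Q^2 and AVC = VC/Q = 105 - 28Q + 2Q^2.
AVC is minimized where dAVC/dQ = -28 + 4Q = 0, at Q = 7; min AVC = 105 - 28·7 + 2·7^2 = $7.
P = $4 lies below min AVC = $7; no output level covers variable cost.
The firm minimizes its loss by shutting down and losing only its fixed cost of $463.

Shut down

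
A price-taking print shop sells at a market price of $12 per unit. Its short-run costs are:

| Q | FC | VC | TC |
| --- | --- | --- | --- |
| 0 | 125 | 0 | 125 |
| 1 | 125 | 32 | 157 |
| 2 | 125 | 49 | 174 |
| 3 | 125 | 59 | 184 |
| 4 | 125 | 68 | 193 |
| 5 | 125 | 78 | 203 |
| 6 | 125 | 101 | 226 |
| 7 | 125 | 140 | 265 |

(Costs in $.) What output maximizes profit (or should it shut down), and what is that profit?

Q = 0 (shut down); profit = -$125

Profit at each row (π = 12Q − TC): Q=0: -125; Q=1: -145; Q=2: -150; Q=3: -148; Q=4: -145; Q=5: -143; Q=6: -154; Q=7: -181.
Profit is highest at Q = 0. Equivalently, the lowest AVC in the table is 78/5 ≈ $15.60 at Q = 5, and P = $12 falls below it — price never covers variable cost, so the firm shuts down and loses only its fixed cost.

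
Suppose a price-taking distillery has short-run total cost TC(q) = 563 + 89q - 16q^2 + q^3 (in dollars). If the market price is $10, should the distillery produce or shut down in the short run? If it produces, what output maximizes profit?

Shut down

Strip out fixed cost: VC = 89q - 16q^2 + q^3. Then AVC = 89 - 16q + q^2 and MC = 89 - 32q + 3q^2.
AVC hits its minimum where MC = AVC, at q = 8, giving min AVC = 89 - 16·8 + 8^2 = $25.
With P < min AVC ($10 < $25), every unit sold adds to the loss.
Shutting down limits the loss to fixed cost, $563.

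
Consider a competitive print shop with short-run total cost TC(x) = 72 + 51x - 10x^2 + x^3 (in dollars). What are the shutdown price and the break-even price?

Shutdown price = min AVC. AVC = 51 - 10x + x^2, with vertex at x = 5 and minimum $26.
ATC = 72/x + 51 - 10x + x^2. Setting dATC/dx = −72/x^2 − 10 + 2x = 0 gives x = 6 (since 2·6^3 − 10·6^2 = 72).
min ATC = 72/6 + 51 − 10·6 + 6^2 = $39. That is the break-even price.
Between these two prices the firm operates at a loss; above $39 it earns a profit.

Shutdown price = $26; break-even price = $39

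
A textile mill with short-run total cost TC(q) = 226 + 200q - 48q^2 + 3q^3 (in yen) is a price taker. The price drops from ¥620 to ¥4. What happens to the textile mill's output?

AVC = 200 - 48q + 3q^2, minimized at q = 8 where min AVC = ¥8. MC = 200 - 96q + 9q^2.
At P = ¥620 ≥ min AVC, set P = MC on the rising branch: q = 14.
At P = ¥4 < min AVC = ¥8, price no longer covers variable cost at any output, so the firm shuts down: q = 0.

Output falls from 14 to 0 (the firm shuts down)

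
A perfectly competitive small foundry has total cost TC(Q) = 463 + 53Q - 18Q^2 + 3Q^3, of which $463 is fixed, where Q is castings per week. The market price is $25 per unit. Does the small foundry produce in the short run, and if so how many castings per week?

Variable cost is VC = 53Q - 18Q^2 + 3Q^3, so AVC = VC/Q = 53 - 18Q + 3Q^2 and MC = dTC/dQ = 53 - 36Q + 9Q^2.
AVC is minimized where dAVC/dQ = -18 + 6Q = 0, at Q = 3; min AVC = 53 - 18·3 + 3·3^2 = $26.
P = $25 lies below min AVC = $26; no output level covers variable cost.
Best response: produce nothing and absorb the $463 fixed cost.

Shut down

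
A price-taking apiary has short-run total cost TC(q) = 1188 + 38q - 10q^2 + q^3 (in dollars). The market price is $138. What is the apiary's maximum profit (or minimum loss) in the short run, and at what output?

Profit = -$188 at q = 10

AVC = 38 - 10q + q^2; min AVC = $13 at q = 5. Since P = $138 ≥ min AVC, the firm produces.
MC = 38 - 20q + 3q^2. Setting P = MC and taking the root on the rising branch gives q* = 10.
TR = 138·10 = 1380. TC = 1188 + 380 = 1568. Profit = 1380 − 1568 = -$188.
Shutting down would mean losing the fixed cost of $1188, so operating at a loss of $188 is better by $1000.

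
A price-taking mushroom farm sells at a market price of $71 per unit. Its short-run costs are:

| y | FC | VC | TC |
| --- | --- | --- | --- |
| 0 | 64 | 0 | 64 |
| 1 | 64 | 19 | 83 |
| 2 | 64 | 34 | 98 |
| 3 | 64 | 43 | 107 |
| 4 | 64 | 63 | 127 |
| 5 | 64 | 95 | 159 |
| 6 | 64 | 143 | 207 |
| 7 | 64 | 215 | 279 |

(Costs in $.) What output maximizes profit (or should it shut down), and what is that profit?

y = 6; profit = $219

Tabulate TR − TC: y=0: -64; y=1: -12; y=2: 44; y=3: 106; y=4: 157; y=5: 196; y=6: 219; y=7: 218.
Profit is maximized at y = 6. AVC there is 143/6 = $23.83 ≤ P, so producing beats shutting down (which would give -$64).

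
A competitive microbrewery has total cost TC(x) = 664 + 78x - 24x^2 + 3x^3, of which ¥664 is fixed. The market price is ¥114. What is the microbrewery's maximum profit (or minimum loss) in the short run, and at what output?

Profit = -¥232 at x = 6

AVC = 78 - 24x + 3x^2; min AVC = ¥30 at x = 4. Since P = ¥114 ≥ min AVC, the firm produces.
MC = 78 - 48x + 9x^2. Setting P = MC and taking the root on the rising branch gives x* = 6.
TR = 114·6 = 684. TC = 664 + 252 = 916. Profit = 684 − 916 = -¥232.
That loss of ¥232 beats the ¥664 the firm would lose by shutting down; producing recovers ¥432 of fixed cost.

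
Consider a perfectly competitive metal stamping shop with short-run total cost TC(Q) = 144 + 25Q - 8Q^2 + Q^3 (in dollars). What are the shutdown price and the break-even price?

Shutdown price = $9; break-even price = $37

Shutdown price = min AVC. AVC = 25 - 8Q + Q^2, with vertex at Q = 4 and minimum $9.
ATC = 144/Q + 25 - 8Q + Q^2. Setting dATC/dQ = −144/Q^2 − 8 + 2Q = 0 gives Q = 6 (since 2·6^3 − 8·6^2 = 144).
min ATC = 144/6 + 25 − 8·6 + 6^2 = $37. That is the break-even price.
Between these two prices the firm operates at a loss; above $37 it earns a profit.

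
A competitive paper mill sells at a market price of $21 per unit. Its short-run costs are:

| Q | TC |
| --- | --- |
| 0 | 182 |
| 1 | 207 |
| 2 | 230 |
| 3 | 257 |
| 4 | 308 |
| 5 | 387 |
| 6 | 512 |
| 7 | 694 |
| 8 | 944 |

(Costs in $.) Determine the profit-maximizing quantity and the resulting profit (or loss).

Profit at each row (π = 21Q − TC): Q=0: -182; Q=1: -186; Q=2: -188; Q=3: -194; Q=4: -224; Q=5: -282; Q=6: -386; Q=7: -547; Q=8: -776.
Profit is highest at Q = 0. Equivalently, the lowest AVC in the table is 48/2 ≈ $24 at Q = 2, and P = $21 falls below it — price never covers variable cost, so the firm shuts down and loses only its fixed cost.

Q = 0 (shut down); profit = -$182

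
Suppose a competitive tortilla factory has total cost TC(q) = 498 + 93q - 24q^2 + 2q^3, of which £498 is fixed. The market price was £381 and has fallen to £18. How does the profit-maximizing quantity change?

MC = 93 - 48q + 6q^2; the shutdown threshold is min AVC = £21 (at q = 6).
With P = £381 above the shutdown price, P = MC gives q = 12.
At P = £18 < min AVC = £21, price no longer covers variable cost at any output, so the firm shuts down: q = 0.

Output falls from 12 to 0 (the firm shuts down)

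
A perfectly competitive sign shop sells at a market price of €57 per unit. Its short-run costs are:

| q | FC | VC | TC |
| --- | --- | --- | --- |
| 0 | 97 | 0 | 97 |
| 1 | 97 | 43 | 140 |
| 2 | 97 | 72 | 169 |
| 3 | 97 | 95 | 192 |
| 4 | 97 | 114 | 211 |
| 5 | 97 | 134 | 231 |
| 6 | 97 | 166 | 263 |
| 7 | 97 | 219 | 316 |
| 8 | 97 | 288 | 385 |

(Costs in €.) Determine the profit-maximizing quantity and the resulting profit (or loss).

Tabulate TR − TC: q=0: -97; q=1: -83; q=2: -55; q=3: -21; q=4: 17; q=5: 54; q=6: 79; q=7: 83; q=8: 71.
Profit is maximized at q = 7. AVC there is 219/7 = €31.29 ≤ P, so producing beats shutting down (which would give -€97).

q = 7; profit = €83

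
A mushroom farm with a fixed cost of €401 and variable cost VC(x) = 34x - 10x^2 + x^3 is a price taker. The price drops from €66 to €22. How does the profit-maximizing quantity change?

Output falls from 8 to 6

AVC = 34 - 10x + x^2, minimized at x = 5 where min AVC = €9. MC = 34 - 20x + 3x^2.
With P = €66 above the shutdown price, P = MC gives x = 8.
At P = €22 ≥ min AVC, set P = MC: x = 6. The firm stays open but cuts output.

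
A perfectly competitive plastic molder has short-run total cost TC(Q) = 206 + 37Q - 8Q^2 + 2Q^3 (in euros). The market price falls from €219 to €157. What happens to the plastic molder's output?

MC = 37 - 16Q + 6Q^2; the shutdown threshold is min AVC = €29 (at Q = 2).
At P = €219 ≥ min AVC, set P = MC on the rising branch: Q = 7.
At P = €157 ≥ min AVC, set P = MC: Q = 6. The firm stays open but cuts output.

Output falls from 7 to 6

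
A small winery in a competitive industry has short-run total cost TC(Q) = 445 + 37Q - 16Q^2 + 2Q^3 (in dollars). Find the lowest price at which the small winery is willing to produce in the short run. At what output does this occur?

The firm shuts down when price falls below the minimum of average variable cost. AVC = VC/Q = 37 - 16Q + 2Q^2.
dAVC/dQ = -16 + 4Q = 0 gives Q = 4. min AVC = 37 - 16·4 + 2·4^2 = 5.
So the shutdown price is $5.

$5 per unit, at Q = 4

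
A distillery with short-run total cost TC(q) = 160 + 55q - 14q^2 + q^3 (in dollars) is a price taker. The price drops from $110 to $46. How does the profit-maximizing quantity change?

MC = 55 - 28q + 3q^2; the shutdown threshold is min AVC = $6 (at q = 7).
With P = $110 above the shutdown price, P = MC gives q = 11.
At P = $46 ≥ min AVC, set P = MC: q = 9. The firm stays open but cuts output.

Output falls from 11 to 9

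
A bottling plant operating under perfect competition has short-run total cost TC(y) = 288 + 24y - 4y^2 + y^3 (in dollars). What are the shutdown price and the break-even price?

Shutdown price = $20; break-even price = $84

Shutdown price = min AVC. AVC = 24 - 4y + y^2, with vertex at y = 2 and minimum $20.
ATC = 288/y + 24 - 4y + y^2. Setting dATC/dy = −288/y^2 − 4 + 2y = 0 gives y = 6 (since 2·6^3 − 4·6^2 = 288).
min ATC = 288/6 + 24 − 4·6 + 6^2 = $84. That is the break-even price.
For $20 ≤ P < $84 the firm produces at a loss; below $20 it shuts down.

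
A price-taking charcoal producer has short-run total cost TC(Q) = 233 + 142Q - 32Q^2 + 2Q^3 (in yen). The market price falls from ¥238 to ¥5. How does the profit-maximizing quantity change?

Output falls from 12 to 0 (the firm shuts down)

MC = 142 - 64Q + 6Q^2; the shutdown threshold is min AVC = ¥14 (at Q = 8).
At P = ¥238 ≥ min AVC, set P = MC on the rising branch: Q = 12.
At P = ¥5 < min AVC = ¥14, price no longer covers variable cost at any output, so the firm shuts down: Q = 0.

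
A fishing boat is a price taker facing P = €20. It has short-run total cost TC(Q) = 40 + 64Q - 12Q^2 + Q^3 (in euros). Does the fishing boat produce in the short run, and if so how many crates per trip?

Strip out fixed cost: VC = 64Q - 12Q^2 + Q^3. Then AVC = 64 - 12Q + Q^2 and MC = 64 - 24Q + 3Q^2.
AVC is minimized where dAVC/dQ = -12 + 2Q = 0, at Q = 6; min AVC = 64 - 12·6 + 6^2 = €28.
With P < min AVC (€20 < €28), every unit sold adds to the loss.
Best response: produce nothing and absorb the €40 fixed cost.

Shut down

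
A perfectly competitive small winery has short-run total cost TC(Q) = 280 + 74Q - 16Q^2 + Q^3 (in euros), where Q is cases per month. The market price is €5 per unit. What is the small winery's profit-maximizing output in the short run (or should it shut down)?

Shut down

Strip out fixed cost: VC = 74Q - 16Q^2 + Q^3. Then AVC = 74 - 16Q + Q^2 and MC = 74 - 32Q + 3Q^2.
AVC is minimized where dAVC/dQ = -16 + 2Q = 0, at Q = 8; min AVC = 74 - 16·8 + 8^2 = €10.
Since P = €5 < min AVC = €10, price fails to cover variable cost at any output.
Shutting down limits the loss to fixed cost, €280.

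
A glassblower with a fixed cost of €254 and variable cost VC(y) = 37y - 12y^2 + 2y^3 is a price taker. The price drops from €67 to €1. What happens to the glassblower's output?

MC = 37 - 24y + 6y^2; the shutdown threshold is min AVC = €19 (at y = 3).
At P = €67 ≥ min AVC, set P = MC on the rising branch: y = 5.
At P = €1 < min AVC = €19, price no longer covers variable cost at any output, so the firm shuts down: y = 0.

Output falls from 5 to 0 (the firm shuts down)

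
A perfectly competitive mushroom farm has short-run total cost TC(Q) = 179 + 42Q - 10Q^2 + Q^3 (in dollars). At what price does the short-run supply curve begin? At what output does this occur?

$17 per unit, at Q = 5

The firm shuts down when price falls below the minimum of average variable cost. AVC = VC/Q = 42 - 10Q + Q^2.
At the minimum of AVC, MC = AVC. MC = 42 - 20Q + 3Q^2; setting MC = AVC gives 2Q^2 - 10Q = 0, so Q = 5. min AVC = 17.
For P < $17 the firm produces nothing.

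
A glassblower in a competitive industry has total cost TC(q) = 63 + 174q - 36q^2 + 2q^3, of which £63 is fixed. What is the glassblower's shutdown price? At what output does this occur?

£12 per unit, at q = 9

Short-run supply begins at min AVC. From VC = 174q - 36q^2 + 2q^3, AVC = 174 - 36q + 2q^2.
dAVC/dq = -36 + 4q = 0 gives q = 9. min AVC = 174 - 36·9 + 2·9^2 = 12.
The firm shuts down for any P below £12.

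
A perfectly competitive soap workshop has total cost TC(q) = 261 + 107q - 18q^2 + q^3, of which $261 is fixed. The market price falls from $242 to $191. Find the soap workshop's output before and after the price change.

Output falls from 15 to 14

AVC = 107 - 18q + q^2, minimized at q = 9 where min AVC = $26. MC = 107 - 36q + 3q^2.
With P = $242 above the shutdown price, P = MC gives q = 15.
At P = $191 ≥ min AVC, set P = MC: q = 14. The firm stays open but cuts output.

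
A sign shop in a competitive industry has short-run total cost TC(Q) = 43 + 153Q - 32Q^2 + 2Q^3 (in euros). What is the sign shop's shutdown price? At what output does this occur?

€25 per unit, at Q = 8

The firm shuts down when price falls below the minimum of average variable cost. AVC = VC/Q = 153 - 32Q + 2Q^2.
dAVC/dQ = -32 + 4Q = 0 gives Q = 8. min AVC = 153 - 32·8 + 2·8^2 = 25.
For P < €25 the firm produces nothing.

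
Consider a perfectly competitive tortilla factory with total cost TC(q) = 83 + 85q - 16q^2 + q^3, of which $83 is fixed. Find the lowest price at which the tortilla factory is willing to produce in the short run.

The shutdown price is the minimum of AVC. VC = 85q - 16q^2 + q^3, so AVC = 85 - 16q + q^2.
dAVC/dq = -16 + 2q = 0 gives q = 8. min AVC = 85 - 16·8 + 8^2 = 21.
For P < $21 the firm produces nothing.

$21 per unit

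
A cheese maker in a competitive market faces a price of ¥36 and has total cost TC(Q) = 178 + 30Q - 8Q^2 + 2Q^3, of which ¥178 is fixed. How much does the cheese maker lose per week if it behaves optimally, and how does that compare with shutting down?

Profit = -¥142 at Q = 3

AVC = 30 - 8Q + 2Q^2; min AVC = ¥22 at Q = 2. Since P = ¥36 ≥ min AVC, the firm produces.
With MC = 30 - 16Q + 6Q^2, P = MC on the upward-sloping part at Q* = 3.
TR = 36·3 = 108. TC = 178 + 72 = 250. Profit = 108 − 250 = -¥142.
Shutting down would mean losing the fixed cost of ¥178, so operating at a loss of ¥142 is better by ¥36.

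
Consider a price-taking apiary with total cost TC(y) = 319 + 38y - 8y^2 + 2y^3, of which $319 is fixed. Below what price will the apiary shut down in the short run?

Short-run supply begins at min AVC. From VC = 38y - 8y^2 + 2y^3, AVC = 38 - 8y + 2y^2.
At the minimum of AVC, MC = AVC. MC = 38 - 16y + 6y^2; setting MC = AVC gives 4y^2 - 8y = 0, so y = 2. min AVC = 30.
For P < $30 the firm produces nothing.

$30 per unit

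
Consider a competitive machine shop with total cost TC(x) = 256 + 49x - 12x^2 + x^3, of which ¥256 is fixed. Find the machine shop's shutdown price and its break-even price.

Shutdown price = ¥13; break-even price = ¥49

Shutdown price = min AVC. AVC = 49 - 12x + x^2, with vertex at x = 6 and minimum ¥13.
ATC = 256/x + 49 - 12x + x^2. Setting dATC/dx = −256/x^2 − 12 + 2x = 0 gives x = 8 (since 2·8^3 − 12·8^2 = 256).
min ATC = 256/8 + 49 − 12·8 + 8^2 = ¥49. That is the break-even price.
For ¥13 ≤ P < ¥49 the firm produces at a loss; below ¥13 it shuts down.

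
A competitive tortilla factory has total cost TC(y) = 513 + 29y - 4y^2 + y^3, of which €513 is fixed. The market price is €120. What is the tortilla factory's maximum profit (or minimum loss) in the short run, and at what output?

Profit = -€23 at y = 7

AVC = 29 - 4y + y^2 has its minimum €25 at y = 2; price €120 clears that bar, so the firm operates.
With MC = 29 - 8y + 3y^2, P = MC on the upward-sloping part at y* = 7.
TR = 120·7 = 840. TC = 513 + 350 = 863. Profit = 840 − 863 = -€23.
Shutting down would mean losing the fixed cost of €513, so operating at a loss of €23 is better by €490.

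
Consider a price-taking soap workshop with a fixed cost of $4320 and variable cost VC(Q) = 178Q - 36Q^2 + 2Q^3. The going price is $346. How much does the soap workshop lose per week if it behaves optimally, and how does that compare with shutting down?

AVC = 178 - 36Q + 2Q^2; min AVC = $16 at Q = 9. Since P = $346 ≥ min AVC, the firm produces.
With MC = 178 - 72Q + 6Q^2, P = MC on the upward-sloping part at Q* = 14.
TR = 346·14 = 4844. TC = 4320 + 924 = 5244. Profit = 4844 − 5244 = -$400.
That loss of $400 beats the $4320 the firm would lose by shutting down; producing recovers $3920 of fixed cost.

Profit = -$400 at Q = 14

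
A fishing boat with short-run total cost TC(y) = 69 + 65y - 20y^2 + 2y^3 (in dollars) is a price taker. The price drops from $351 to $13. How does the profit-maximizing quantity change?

Output falls from 11 to 0 (the firm shuts down)

MC = 65 - 40y + 6y^2; the shutdown threshold is min AVC = $15 (at y = 5).
With P = $351 above the shutdown price, P = MC gives y = 11.
At P = $13 < min AVC = $15, price no longer covers variable cost at any output, so the firm shuts down: y = 0.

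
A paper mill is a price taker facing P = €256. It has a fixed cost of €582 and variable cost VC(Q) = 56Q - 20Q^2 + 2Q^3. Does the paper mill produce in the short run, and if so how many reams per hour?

Produce at Q = 10

From TC, MC = TC'(Q) = 56 - 40Q + 6Q^2 and AVC = VC/Q = 56 - 20Q + 2Q^2.
AVC is minimized where dAVC/dQ = -20 + 4Q = 0, at Q = 5; min AVC = 56 - 20·5 + 2·5^2 = €6.
Since P = €256 ≥ min AVC = €6, price covers variable cost and the firm should produce.
P = MC gives -200 - 40Q + 6Q^2 = 0, with roots -10/3 and 10. Take the larger (rising MC): Q* = 10.
Check: AVC at Q = 10 is €56 ≤ P, so revenue covers variable cost.
Profit = P·Q − TC = 256·10 − 1142 = €1418.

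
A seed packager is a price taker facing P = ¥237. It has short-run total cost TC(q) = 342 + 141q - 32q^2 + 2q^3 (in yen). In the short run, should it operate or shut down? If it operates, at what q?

Produce at q = 12

From TC, MC = TC'(q) = 141 - 64q + 6q^2 and AVC = VC/q = 141 - 32q + 2q^2.
The AVC parabola has its vertex at q = 32/4 = 8, where AVC = 141 - 32·8 + 2·8^2 = ¥13.
Since P = ¥237 ≥ min AVC = ¥13, price covers variable cost and the firm should produce.
Solving P = MC: -96 - 64q + 6q^2 = 0 ⇒ q = -4/3 or 12. On the upward-sloping branch, q* = 12.
Check: AVC at q = 12 is ¥45 ≤ P, so revenue covers variable cost.
Profit = P·q − TC = 237·12 − 882 = ¥1962.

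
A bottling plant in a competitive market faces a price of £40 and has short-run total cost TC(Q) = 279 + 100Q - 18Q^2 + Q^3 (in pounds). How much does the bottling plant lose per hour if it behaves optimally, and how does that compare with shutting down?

AVC = 100 - 18Q + Q^2 has its minimum £19 at Q = 9; price £40 clears that bar, so the firm operates.
MC = 100 - 36Q + 3Q^2. Setting P = MC and taking the root on the rising branch gives Q* = 10.
TR = 40·10 = 400. TC = 279 + 200 = 479. Profit = 400 − 479 = -£79.
Shutting down would mean losing the fixed cost of £279, so operating at a loss of £79 is better by £200.

Profit = -£79 at Q = 10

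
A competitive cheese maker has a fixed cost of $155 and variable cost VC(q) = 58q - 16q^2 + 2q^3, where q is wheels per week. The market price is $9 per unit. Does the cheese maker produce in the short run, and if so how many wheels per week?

Shut down

Variable cost is VC = 58q - 16q^2 + 2q^3, so AVC = VC/q = 58 - 16q + 2q^2 and MC = dTC/dq = 58 - 32q + 6q^2.
AVC hits its minimum where MC = AVC, at q = 4, giving min AVC = 58 - 16·4 + 2·4^2 = $26.
Since P = $9 < min AVC = $26, price fails to cover variable cost at any output.
Shutting down limits the loss to fixed cost, $155.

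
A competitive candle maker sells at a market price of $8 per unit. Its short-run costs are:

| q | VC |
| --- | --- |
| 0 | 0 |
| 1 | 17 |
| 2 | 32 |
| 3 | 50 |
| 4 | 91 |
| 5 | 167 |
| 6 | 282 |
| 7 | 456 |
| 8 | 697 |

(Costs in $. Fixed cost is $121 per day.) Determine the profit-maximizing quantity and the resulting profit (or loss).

q = 0 (shut down); profit = -$121

Tabulate TR − TC: q=0: -121; q=1: -130; q=2: -137; q=3: -147; q=4: -180; q=5: -248; q=6: -355; q=7: -521; q=8: -754.
Profit is highest at q = 0. Equivalently, the lowest AVC in the table is 32/2 ≈ $16 at q = 2, and P = $8 falls below it — price never covers variable cost, so the firm shuts down and loses only its fixed cost.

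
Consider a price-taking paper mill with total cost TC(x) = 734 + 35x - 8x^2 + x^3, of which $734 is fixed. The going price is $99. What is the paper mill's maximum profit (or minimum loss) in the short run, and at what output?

AVC = 35 - 8x + x^2; min AVC = $19 at x = 4. Since P = $99 ≥ min AVC, the firm produces.
MC = 35 - 16x + 3x^2. Setting P = MC and taking the root on the rising branch gives x* = 8.
TR = 99·8 = 792. TC = 734 + 280 = 1014. Profit = 792 − 1014 = -$222.
That loss of $222 beats the $734 the firm would lose by shutting down; producing recovers $512 of fixed cost.

Profit = -$222 at x = 8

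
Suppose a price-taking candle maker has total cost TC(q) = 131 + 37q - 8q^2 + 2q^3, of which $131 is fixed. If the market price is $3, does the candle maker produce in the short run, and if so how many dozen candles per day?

Variable cost is VC = 37q - 8q^2 + 2q^3, so AVC = VC/q = 37 - 8q + 2q^2 and MC = dTC/dq = 37 - 16q + 6q^2.
AVC hits its minimum where MC = AVC, at q = 2, giving min AVC = 37 - 8·2 + 2·2^2 = $29.
With P < min AVC ($3 < $29), every unit sold adds to the loss.
The firm minimizes its loss by shutting down and losing only its fixed cost of $131.

Shut down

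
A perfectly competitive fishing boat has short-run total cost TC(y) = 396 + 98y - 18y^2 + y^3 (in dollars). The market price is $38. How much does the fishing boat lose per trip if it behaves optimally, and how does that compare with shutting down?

Profit = -$196 at y = 10

AVC = 98 - 18y + y^2 has its minimum $17 at y = 9; price $38 clears that bar, so the firm operates.
MC = 98 - 36y + 3y^2. Setting P = MC and taking the root on the rising branch gives y* = 10.
TR = 38·10 = 380. TC = 396 + 180 = 576. Profit = 380 − 576 = -$196.
Shutting down would mean losing the fixed cost of $396, so operating at a loss of $196 is better by $200.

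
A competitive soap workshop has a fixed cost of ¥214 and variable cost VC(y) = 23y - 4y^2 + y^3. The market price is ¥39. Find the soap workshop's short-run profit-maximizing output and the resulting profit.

AVC = 23 - 4y + y^2 has its minimum ¥19 at y = 2; price ¥39 clears that bar, so the firm operates.
With MC = 23 - 8y + 3y^2, P = MC on the upward-sloping part at y* = 4.
TR = 39·4 = 156. TC = 214 + 92 = 306. Profit = 156 − 306 = -¥150.
That loss of ¥150 beats the ¥214 the firm would lose by shutting down; producing recovers ¥64 of fixed cost.

Profit = -¥150 at y = 4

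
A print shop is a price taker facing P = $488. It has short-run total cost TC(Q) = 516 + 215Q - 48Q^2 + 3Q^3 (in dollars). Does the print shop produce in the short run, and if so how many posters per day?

Produce at Q = 13

Strip out fixed cost: VC = 215Q - 48Q^2 + 3Q^3. Then AVC = 215 - 48Q + 3Q^2 and MC = 215 - 96Q + 9Q^2.
AVC is minimized where dAVC/dQ = -48 + 6Q = 0, at Q = 8; min AVC = 215 - 48·8 + 3·8^2 = $23.
Because $488 ≥ $23, revenue can cover variable cost; the firm operates.
P = MC gives -273 - 96Q + 9Q^2 = 0, with roots -7/3 and 13. Take the larger (rising MC): Q* = 13.
Check: AVC at Q = 13 is $98 ≤ P, so revenue covers variable cost.
Profit = P·Q − TC = 488·13 − 1790 = $4554.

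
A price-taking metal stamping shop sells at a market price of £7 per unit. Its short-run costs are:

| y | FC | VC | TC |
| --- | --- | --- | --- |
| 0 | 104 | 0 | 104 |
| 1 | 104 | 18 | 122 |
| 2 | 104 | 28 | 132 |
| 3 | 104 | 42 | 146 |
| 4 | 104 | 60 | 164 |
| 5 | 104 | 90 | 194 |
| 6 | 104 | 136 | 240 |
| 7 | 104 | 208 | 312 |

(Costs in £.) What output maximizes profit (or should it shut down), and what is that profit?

y = 0 (shut down); profit = -£104

Compute π = P·y − TC at each output: y=0: -104; y=1: -115; y=2: -118; y=3: -125; y=4: -136; y=5: -159; y=6: -198; y=7: -263.
Profit is highest at y = 0. Equivalently, the lowest AVC in the table is 28/2 ≈ £14 at y = 2, and P = £7 falls below it — price never covers variable cost, so the firm shuts down and loses only its fixed cost.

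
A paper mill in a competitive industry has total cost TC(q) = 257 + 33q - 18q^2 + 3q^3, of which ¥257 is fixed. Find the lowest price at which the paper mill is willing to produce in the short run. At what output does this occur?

The shutdown price is the minimum of AVC. VC = 33q - 18q^2 + 3q^3, so AVC = 33 - 18q + 3q^2.
At the minimum of AVC, MC = AVC. MC = 33 - 36q + 9q^2; setting MC = AVC gives 6q^2 - 18q = 0, so q = 3. min AVC = 6.
For P < ¥6 the firm produces nothing.

¥6 per unit, at q = 3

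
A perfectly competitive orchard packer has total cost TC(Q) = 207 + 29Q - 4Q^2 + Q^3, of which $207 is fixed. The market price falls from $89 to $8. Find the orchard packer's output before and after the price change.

Output falls from 6 to 0 (the firm shuts down)

AVC = 29 - 4Q + Q^2, minimized at Q = 2 where min AVC = $25. MC = 29 - 8Q + 3Q^2.
At P = $89 ≥ min AVC, set P = MC on the rising branch: Q = 6.
At P = $8 < min AVC = $25, price no longer covers variable cost at any output, so the firm shuts down: Q = 0.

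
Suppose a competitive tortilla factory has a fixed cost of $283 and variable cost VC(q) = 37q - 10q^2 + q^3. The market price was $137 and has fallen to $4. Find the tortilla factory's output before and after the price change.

Output falls from 10 to 0 (the firm shuts down)

MC = 37 - 20q + 3q^2; the shutdown threshold is min AVC = $12 (at q = 5).
At P = $137 ≥ min AVC, set P = MC on the rising branch: q = 10.
At P = $4 < min AVC = $12, price no longer covers variable cost at any output, so the firm shuts down: q = 0.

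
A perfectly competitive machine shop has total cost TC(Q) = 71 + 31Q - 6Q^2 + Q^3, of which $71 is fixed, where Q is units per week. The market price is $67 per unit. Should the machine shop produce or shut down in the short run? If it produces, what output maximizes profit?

Variable cost is VC = 31Q - 6Q^2 + Q^3, so AVC = VC/Q = 31 - 6Q + Q^2 and MC = dTC/dQ = 31 - 12Q + 3Q^2.
AVC is minimized where dAVC/dQ = -6 + 2Q = 0, at Q = 3; min AVC = 31 - 6·3 + 3^2 = $22.
P = $67 exceeds min AVC = $22, so the firm stays open.
Solving P = MC: -36 - 12Q + 3Q^2 = 0 ⇒ Q = -2 or 6. On the upward-sloping branch, Q* = 6.
Check: AVC at Q = 6 is $31 ≤ P, so revenue covers variable cost.
Profit = P·Q − TC = 67·6 − 257 = $145.

Produce at Q = 6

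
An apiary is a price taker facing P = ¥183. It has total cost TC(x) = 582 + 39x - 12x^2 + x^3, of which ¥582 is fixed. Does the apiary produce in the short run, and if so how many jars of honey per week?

Produce at x = 12

Strip out fixed cost: VC = 39x - 12x^2 + x^3. Then AVC = 39 - 12x + x^2 and MC = 39 - 24x + 3x^2.
AVC hits its minimum where MC = AVC, at x = 6, giving min AVC = 39 - 12·6 + 6^2 = ¥3.
Because ¥183 ≥ ¥3, revenue can cover variable cost; the firm operates.
Set P = MC: 183 = 39 - 24x + 3x^2 → -144 - 24x + 3x^2 = 0. The roots are x = -4 and x = 12; the profit-maximizing output is on the rising part of MC, so x* = 12.
Check: AVC at x = 12 is ¥39 ≤ P, so revenue covers variable cost.
Profit = P·x − TC = 183·12 − 1050 = ¥1146.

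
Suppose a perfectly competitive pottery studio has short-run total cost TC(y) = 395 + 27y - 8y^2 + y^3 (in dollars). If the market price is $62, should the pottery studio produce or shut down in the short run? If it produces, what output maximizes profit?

Variable cost is VC = 27y - 8y^2 + y^3, so AVC = VC/y = 27 - 8y + y^2 and MC = dTC/dy = 27 - 16y + 3y^2.
The AVC parabola has its vertex at y = 8/2 = 4, where AVC = 27 - 8·4 + 4^2 = $11.
P = $62 exceeds min AVC = $11, so the firm stays open.
Set P = MC: 62 = 27 - 16y + 3y^2 → -35 - 16y + 3y^2 = 0. The roots are y = -5/3 and y = 7; the profit-maximizing output is on the rising part of MC, so y* = 7.
Check: AVC at y = 7 is $20 ≤ P, so revenue covers variable cost.
Profit = P·y − TC = 62·7 − 535 = -$101, a loss, but smaller than the $395 fixed cost the firm would lose by shutting down.

Produce at y = 7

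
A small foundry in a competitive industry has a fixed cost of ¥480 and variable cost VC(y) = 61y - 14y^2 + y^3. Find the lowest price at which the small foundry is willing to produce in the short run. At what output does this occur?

¥12 per unit, at y = 7

Short-run supply begins at min AVC. From VC = 61y - 14y^2 + y^3, AVC = 61 - 14y + y^2.
At the minimum of AVC, MC = AVC. MC = 61 - 28y + 3y^2; setting MC = AVC gives 2y^2 - 14y = 0, so y = 7. min AVC = 12.
For P < ¥12 the firm produces nothing.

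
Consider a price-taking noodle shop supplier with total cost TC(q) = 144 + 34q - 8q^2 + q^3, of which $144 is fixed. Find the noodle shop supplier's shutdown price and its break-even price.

Shutdown price = min AVC. AVC = 34 - 8q + q^2, with vertex at q = 4 and minimum $18.
ATC = 144/q + 34 - 8q + q^2. Setting dATC/dq = −144/q^2 − 8 + 2q = 0 gives q = 6 (since 2·6^3 − 8·6^2 = 144).
min ATC = 144/6 + 34 − 8·6 + 6^2 = $46. That is the break-even price.
For $18 ≤ P < $46 the firm produces at a loss; below $18 it shuts down.

Shutdown price = $18; break-even price = $46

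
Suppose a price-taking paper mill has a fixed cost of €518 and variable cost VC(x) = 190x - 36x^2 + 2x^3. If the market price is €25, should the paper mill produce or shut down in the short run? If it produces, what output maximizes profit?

Variable cost is VC = 190x - 36x^2 + 2x^3, so AVC = VC/x = 190 - 36x + 2x^2 and MC = dTC/dx = 190 - 72x + 6x^2.
The AVC parabola has its vertex at x = 36/4 = 9, where AVC = 190 - 36·9 + 2·9^2 = €28.
P = €25 lies below min AVC = €28; no output level covers variable cost.
Shutting down limits the loss to fixed cost, €518.

Shut down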